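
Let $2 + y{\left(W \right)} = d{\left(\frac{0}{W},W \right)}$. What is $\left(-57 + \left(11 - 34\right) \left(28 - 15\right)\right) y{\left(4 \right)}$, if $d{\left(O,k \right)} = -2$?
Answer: $1424$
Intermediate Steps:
$y{\left(W \right)} = -4$ ($y{\left(W \right)} = -2 - 2 = -4$)
$\left(-57 + \left(11 - 34\right) \left(28 - 15\right)\right) y{\left(4 \right)} = \left(-57 + \left(11 - 34\right) \left(28 - 15\right)\right) \left(-4\right) = \left(-57 - 299\right) \left(-4\right) = \left(-356\right) \left(-4\right) = 1424$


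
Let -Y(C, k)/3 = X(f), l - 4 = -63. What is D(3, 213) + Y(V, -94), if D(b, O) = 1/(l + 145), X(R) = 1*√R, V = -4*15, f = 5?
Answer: 1/86 - 3*√5 ≈ -6.6966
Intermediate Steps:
l = -59 (l = 4 - 63 = -59)
V = -60
X(R) = √R
D(b, O) = 1/86 (D(b, O) = 1/(-59 + 145) = 1/86)
Y(C, k) = -3*√5
D(3, 213) + Y(V, -94) = 1/86 - 3*√5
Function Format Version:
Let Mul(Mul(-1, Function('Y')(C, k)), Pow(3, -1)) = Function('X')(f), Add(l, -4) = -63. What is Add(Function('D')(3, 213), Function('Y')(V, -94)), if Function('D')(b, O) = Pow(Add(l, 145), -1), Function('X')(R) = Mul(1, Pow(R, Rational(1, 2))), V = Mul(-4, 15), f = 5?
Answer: Add(Rational(1, 86), Mul(-3, Pow(5, Rational(1, 2)))) ≈ -6.6966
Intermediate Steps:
l = -59 (l = Add(4, -63) = -59)
V = -60
Function('X')(R) = Pow(R, Rational(1, 2))
Function('D')(b, O) = Rational(1, 86) (Function('D')(b, O) = Pow(Add(-59, 145), -1) = Pow(86, -1) = Rational(1, 86))
Function('Y')(C, k) = Mul(-3, Pow(5, Rational(1, 2)))
Add(Function('D')(3, 213), Function('Y')(V, -94)) = Add(Rational(1, 86), Mul(-3, Pow(5, Rational(1, 2))))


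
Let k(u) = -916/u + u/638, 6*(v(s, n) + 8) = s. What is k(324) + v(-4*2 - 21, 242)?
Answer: -783059/51678 ≈ -15.153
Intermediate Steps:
v(s, n) = -8 + s/6
k(u) = -916/u + u/638 (k(u) = -916/u + u*(1/638) = -916/u + u/638)
k(324) + v(-4*2 - 21, 242) = (-916/324 + (1/638)*324) + (-8 + (-4*2 - 21)/6) = (-916*1/324 + 162/319) + (-8 + (-8 - 21)/6) = (-229/81 + 162/319) + (-8 + (⅙)*(-29)) = -59929/25839 + (-8 - 29/6) = -59929/25839 - 77/6 = -783059/51678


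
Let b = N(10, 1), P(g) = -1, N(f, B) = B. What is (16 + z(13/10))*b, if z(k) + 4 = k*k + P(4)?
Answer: 1269/100 ≈ 12.690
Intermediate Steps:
b = 1
z(k) = -5 + k² (z(k) = -4 + (k*k - 1) = -4 + (k² - 1) = -4 + (-1 + k²) = -5 + k²)
(16 + z(13/10))*b = (16 + (-5 + (13/10)²))*1 = (16 + (-5 + 169/100))*1 = (16 - 331/100)*1 = (1269/100)*1 = 1269/100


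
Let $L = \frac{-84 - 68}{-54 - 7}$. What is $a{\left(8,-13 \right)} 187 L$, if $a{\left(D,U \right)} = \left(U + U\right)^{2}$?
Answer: $\frac{19214624}{61} \approx 3.1499 \cdot 10^{5}$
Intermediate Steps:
$L = \frac{152}{61}$ ($L = - \frac{152}{-61} = \left(-152\right) \left(- \frac{1}{61}\right) = \frac{152}{61} \approx 2.4918$)
$a{\left(D,U \right)} = 4 U^{2}$ ($a{\left(D,U \right)} = \left(2 U\right)^{2} = 4 U^{2}$)
$a{\left(8,-13 \right)} 187 L = 4 \left(-13\right)^{2} \cdot 187 \cdot \frac{152}{61} = 4 \cdot 169 \cdot 187 \cdot \frac{152}{61} = 676 \cdot 187 \cdot \frac{152}{61} = 126412 \cdot \frac{152}{61} = \frac{19214624}{61}$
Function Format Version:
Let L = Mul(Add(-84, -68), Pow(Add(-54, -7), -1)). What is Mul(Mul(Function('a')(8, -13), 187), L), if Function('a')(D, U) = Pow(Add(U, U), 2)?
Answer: Rational(19214624, 61) ≈ 3.1499e+5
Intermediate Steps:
L = Rational(152, 61) (L = Mul(-152, Pow(-61, -1)) = Mul(-152, Rational(-1, 61)) = Rational(152, 61) ≈ 2.4918)
Function('a')(D, U) = Mul(4, Pow(U, 2)) (Function('a')(D, U) = Pow(Mul(2, U), 2) = Mul(4, Pow(U, 2)))
Mul(Mul(Function('a')(8, -13), 187), L) = Mul(Mul(Mul(4, Pow(-13, 2)), 187), Rational(152, 61)) = Mul(Mul(Mul(4, 169), 187), Rational(152, 61)) = Mul(Mul(676, 187), Rational(152, 61)) = Mul(126412, Rational(152, 61)) = Rational(19214624, 61)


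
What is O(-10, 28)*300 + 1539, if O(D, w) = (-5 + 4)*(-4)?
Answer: 2739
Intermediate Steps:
O(D, w) = 4 (O(D, w) = -1*(-4) = 4)
O(-10, 28)*300 + 1539 = 4*300 + 1539 = 1200 + 1539 = 2739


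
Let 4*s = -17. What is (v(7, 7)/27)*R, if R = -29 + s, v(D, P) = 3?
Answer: -133/36 ≈ -3.6944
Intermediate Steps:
s = -17/4 (s = (¼)*(-17) = -17/4 ≈ -4.2500)
R = -133/4 (R = -29 - 17/4 = -133/4 ≈ -33.250)
(v(7, 7)/27)*R = (3/27)*(-133/4) = (3*(1/27))*(-133/4) = (⅑)*(-133/4) = -133/36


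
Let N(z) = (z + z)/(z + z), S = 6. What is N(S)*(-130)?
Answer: -130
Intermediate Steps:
N(z) = 1 (N(z) = (2*z)/((2*z)) = (2*z)*(1/(2*z)) = 1)
N(S)*(-130) = 1*(-130) = -130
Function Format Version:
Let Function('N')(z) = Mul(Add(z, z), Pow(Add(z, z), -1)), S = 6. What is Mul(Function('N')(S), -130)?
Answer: -130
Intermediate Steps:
Function('N')(z) = 1 (Function('N')(z) = Mul(Mul(2, z), Pow(Mul(2, z), -1)) = Mul(Mul(2, z), Mul(Rational(1, 2), Pow(z, -1))) = 1)
Mul(Function('N')(S), -130) = Mul(1, -130) = -130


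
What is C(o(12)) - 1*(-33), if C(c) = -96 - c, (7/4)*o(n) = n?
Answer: -489/7 ≈ -69.857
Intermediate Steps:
o(n) = 4*n/7
C(o(12)) - 1*(-33) = (-96 - 4*12/7) - 1*(-33) = (-96 - 1*48/7) + 33 = (-96 - 48/7) + 33 = -720/7 + 33 = -489/7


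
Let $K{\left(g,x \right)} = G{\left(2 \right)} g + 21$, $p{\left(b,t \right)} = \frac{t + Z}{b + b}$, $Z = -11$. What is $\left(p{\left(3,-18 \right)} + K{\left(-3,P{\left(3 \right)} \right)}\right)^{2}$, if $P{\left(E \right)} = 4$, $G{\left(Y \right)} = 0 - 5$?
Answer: $\frac{34969}{36} \approx 971.36$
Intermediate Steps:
$G{\left(Y \right)} = -5$ ($G{\left(Y \right)} = 0 - 5 = -5$)
$p{\left(b,t \right)} = \frac{-11 + t}{2 b}$ ($p{\left(b,t \right)} = \frac{t - 11}{b + b} = \frac{-11 + t}{2 b}$)
$K{\left(g,x \right)} = 21 - 5 g$ ($K{\left(g,x \right)} = - 5 g + 21 = 21 - 5 g$)
$\left(p{\left(3,-18 \right)} + K{\left(-3,P{\left(3 \right)} \right)}\right)^{2} = \left(\frac{-11 - 18}{2 \cdot 3} + \left(21 - -15\right)\right)^{2} = \left(\frac{1}{2} \cdot \frac{1}{3} \left(-29\right) + \left(21 + 15\right)\right)^{2} = \left(- \frac{29}{6} + 36\right)^{2} = \left(\frac{187}{6}\right)^{2} = \frac{34969}{36}$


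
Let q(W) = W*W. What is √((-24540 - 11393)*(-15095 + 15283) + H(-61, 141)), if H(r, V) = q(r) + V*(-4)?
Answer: I*√6752247 ≈ 2598.5*I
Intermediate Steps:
q(W) = W²
H(r, V) = r² - 4*V (H(r, V) = r² + V*(-4) = r² - 4*V)
√((-24540 - 11393)*(-15095 + 15283) + H(-61, 141)) = √((-24540 - 11393)*(-15095 + 15283) + ((-61)² - 4*141)) = √(-35933*188 + (3721 - 564)) = √(-6755404 + 3157) = √(-6752247) = I*√6752247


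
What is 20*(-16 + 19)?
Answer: 60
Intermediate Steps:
20*(-16 + 19) = 20*3 = 60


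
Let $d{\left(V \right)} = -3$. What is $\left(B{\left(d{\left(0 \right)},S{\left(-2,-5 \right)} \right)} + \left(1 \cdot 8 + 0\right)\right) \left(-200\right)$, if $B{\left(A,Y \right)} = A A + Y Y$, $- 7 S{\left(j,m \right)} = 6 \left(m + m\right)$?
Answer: $- \frac{886600}{49} \approx -18094.0$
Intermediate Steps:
$S{\left(j,m \right)} = - \frac{12 m}{7}$ ($S{\left(j,m \right)} = - \frac{6 \left(m + m\right)}{7} = - \frac{6 \cdot 2 m}{7} = - \frac{12 m}{7}$)
$B{\left(A,Y \right)} = A^{2} + Y^{2}$
$\left(B{\left(d{\left(0 \right)},S{\left(-2,-5 \right)} \right)} + \left(1 \cdot 8 + 0\right)\right) \left(-200\right) = \left(\left(\left(-3\right)^{2} + \left(\left(- \frac{12}{7}\right) \left(-5\right)\right)^{2}\right) + \left(1 \cdot 8 + 0\right)\right) \left(-200\right) = \left(\left(9 + \left(\frac{60}{7}\right)^{2}\right) + \left(8 + 0\right)\right) \left(-200\right) = \left(\left(9 + \frac{3600}{49}\right) + 8\right) \left(-200\right) = \left(\frac{4041}{49} + 8\right) \left(-200\right) = \frac{4433}{49} \left(-200\right) = - \frac{886600}{49}$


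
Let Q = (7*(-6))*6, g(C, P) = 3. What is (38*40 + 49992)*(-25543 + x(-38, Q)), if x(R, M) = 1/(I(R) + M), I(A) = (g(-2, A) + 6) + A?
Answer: -369731707008/281 ≈ -1.3158e+9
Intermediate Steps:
Q = -252 (Q = -42*6 = -252)
I(A) = 9 + A (I(A) = (3 + 6) + A = 9 + A)
x(R, M) = 1/(9 + M + R) (x(R, M) = 1/((9 + R) + M) = 1/(9 + M + R))
(38*40 + 49992)*(-25543 + x(-38, Q)) = (38*40 + 49992)*(-25543 + 1/(9 - 252 - 38)) = (1520 + 49992)*(-25543 + 1/(-281)) = 51512*(-25543 - 1/281) = 51512*(-7177584/281) = -369731707008/281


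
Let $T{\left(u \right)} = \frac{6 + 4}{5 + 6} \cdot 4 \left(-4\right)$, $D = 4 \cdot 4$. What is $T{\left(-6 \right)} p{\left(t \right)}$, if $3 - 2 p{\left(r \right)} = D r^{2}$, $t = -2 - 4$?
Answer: $\frac{45840}{11} \approx 4167.3$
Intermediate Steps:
$D = 16$
$t = -6$ ($t = -2 - 4 = -6$)
$p{\left(r \right)} = \frac{3}{2} - 8 r^{2}$ ($p{\left(r \right)} = \frac{3}{2} - \frac{16 r^{2}}{2} = \frac{3}{2} - 8 r^{2}$)
$T{\left(u \right)} = - \frac{160}{11}$ ($T{\left(u \right)} = \frac{10}{11} \cdot 4 \left(-4\right) = \frac{40}{11} \left(-4\right) = - \frac{160}{11}$)
$T{\left(-6 \right)} p{\left(t \right)} = - \frac{160 \left(\frac{3}{2} - 8 \left(-6\right)^{2}\right)}{11} = - \frac{160 \left(\frac{3}{2} - 288\right)}{11} = \left(- \frac{160}{11}\right) \left(- \frac{573}{2}\right) = \frac{45840}{11}$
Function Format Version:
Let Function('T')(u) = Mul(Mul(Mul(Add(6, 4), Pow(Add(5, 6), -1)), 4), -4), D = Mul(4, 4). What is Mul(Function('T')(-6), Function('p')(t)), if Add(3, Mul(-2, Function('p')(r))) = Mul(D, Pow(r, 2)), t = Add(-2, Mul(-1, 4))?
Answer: Rational(45840, 11) ≈ 4167.3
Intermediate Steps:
D = 16
t = -6 (t = Add(-2, -4) = -6)
Function('p')(r) = Add(Rational(3, 2), Mul(-8, Pow(r, 2))) (Function('p')(r) = Add(Rational(3, 2), Mul(Rational(-1, 2), Mul(16, Pow(r, 2)))) = Add(Rational(3, 2), Mul(-8, Pow(r, 2))))
Function('T')(u) = Rational(-160, 11) (Function('T')(u) = Mul(Mul(Mul(10, Pow(11, -1)), 4), -4) = Mul(Mul(Mul(10, Rational(1, 11)), 4), -4) = Mul(Mul(Rational(10, 11), 4), -4) = Mul(Rational(40, 11), -4) = Rational(-160, 11))
Mul(Function('T')(-6), Function('p')(t)) = Mul(Rational(-160, 11), Add(Rational(3, 2), Mul(-8, Pow(-6, 2)))) = Mul(Rational(-160, 11), Add(Rational(3, 2), Mul(-8, 36))) = Mul(Rational(-160, 11), Add(Rational(3, 2), -288)) = Mul(Rational(-160, 11), Rational(-573, 2)) = Rational(45840, 11)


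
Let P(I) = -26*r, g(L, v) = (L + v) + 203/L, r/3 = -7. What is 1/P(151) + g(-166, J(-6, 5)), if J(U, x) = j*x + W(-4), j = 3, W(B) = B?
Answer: -3539813/22659 ≈ -156.22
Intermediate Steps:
r = -21 (r = 3*(-7) = -21)
J(U, x) = -4 + 3*x (J(U, x) = 3*x - 4 = -4 + 3*x)
g(L, v) = L + v + 203/L
P(I) = 546 (P(I) = -26*(-21) = 546)
1/P(151) + g(-166, J(-6, 5)) = 1/546 + (-166 + (-4 + 3*5) + 203/(-166)) = 1/546 + (-166 + (-4 + 15) + 203*(-1/166)) = 1/546 + (-166 + 11 - 203/166) = 1/546 - 25933/166 = -3539813/22659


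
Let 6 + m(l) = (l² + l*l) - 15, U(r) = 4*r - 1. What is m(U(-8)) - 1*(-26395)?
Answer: 28552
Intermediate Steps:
U(r) = -1 + 4*r
m(l) = -21 + 2*l² (m(l) = -6 + ((l² + l*l) - 15) = -6 + ((l² + l²) - 15) = -6 + (2*l² - 15) = -6 + (-15 + 2*l²) = -21 + 2*l²)
m(U(-8)) - 1*(-26395) = (-21 + 2*(-1 + 4*(-8))²) - 1*(-26395) = (-21 + 2*(-1 - 32)²) + 26395 = (-21 + 2*(-33)²) + 26395 = (-21 + 2*1089) + 26395 = (-21 + 2178) + 26395 = 2157 + 26395 = 28552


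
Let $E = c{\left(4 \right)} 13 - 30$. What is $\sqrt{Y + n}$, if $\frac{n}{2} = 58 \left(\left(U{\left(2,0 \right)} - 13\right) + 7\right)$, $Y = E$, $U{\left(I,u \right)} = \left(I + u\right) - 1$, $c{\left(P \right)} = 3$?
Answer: $i \sqrt{571} \approx 23.896 i$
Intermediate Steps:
$U{\left(I,u \right)} = -1 + I + u$
$E = 9$ ($E = 3 \cdot 13 - 30 = 39 - 30 = 9$)
$Y = 9$
$n = -580$ ($n = 2 \cdot 58 \left(\left(\left(-1 + 2 + 0\right) - 13\right) + 7\right) = 2 \cdot 58 \left(\left(1 - 13\right) + 7\right) = 2 \cdot 58 \left(-12 + 7\right) = 2 \cdot 58 \left(-5\right) = 2 \left(-290\right) = -580$)
$\sqrt{Y + n} = \sqrt{9 - 580} = \sqrt{-571} = i \sqrt{571}$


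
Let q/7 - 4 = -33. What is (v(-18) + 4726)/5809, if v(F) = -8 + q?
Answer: 4515/5809 ≈ 0.77724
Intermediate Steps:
q = -203 (q = 28 + 7*(-33) = 28 - 231 = -203)
v(F) = -211 (v(F) = -8 - 203 = -211)
(v(-18) + 4726)/5809 = (-211 + 4726)/5809 = 4515*(1/5809) = 4515/5809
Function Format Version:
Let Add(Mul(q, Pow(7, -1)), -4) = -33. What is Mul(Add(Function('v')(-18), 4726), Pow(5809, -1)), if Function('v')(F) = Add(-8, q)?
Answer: Rational(4515, 5809) ≈ 0.77724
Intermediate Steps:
q = -203 (q = Add(28, Mul(7, -33)) = Add(28, -231) = -203)
Function('v')(F) = -211 (Function('v')(F) = Add(-8, -203) = -211)
Mul(Add(Function('v')(-18), 4726), Pow(5809, -1)) = Mul(Add(-211, 4726), Pow(5809, -1)) = Mul(4515, Rational(1, 5809)) = Rational(4515, 5809)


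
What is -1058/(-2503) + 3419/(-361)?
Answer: -8175819/903583 ≈ -9.0482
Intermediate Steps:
-1058/(-2503) + 3419/(-361) = -1058*(-1/2503) + 3419*(-1/361) = 1058/2503 - 3419/361 = -8175819/903583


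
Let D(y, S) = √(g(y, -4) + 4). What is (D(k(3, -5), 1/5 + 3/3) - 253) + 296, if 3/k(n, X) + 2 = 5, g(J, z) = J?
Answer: 43 + √5 ≈ 45.236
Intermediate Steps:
k(n, X) = 1 (k(n, X) = 3/(-2 + 5) = 3/3 = 3*(⅓) = 1)
D(y, S) = √(4 + y) (D(y, S) = √(y + 4) = √(4 + y))
(D(k(3, -5), 1/5 + 3/3) - 253) + 296 = (√(4 + 1) - 253) + 296 = (√5 - 253) + 296 = (-253 + √5) + 296 = 43 + √5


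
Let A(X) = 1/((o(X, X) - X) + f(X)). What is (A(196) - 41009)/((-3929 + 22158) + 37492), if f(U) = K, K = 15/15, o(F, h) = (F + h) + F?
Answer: -16116536/21898353 ≈ -0.73597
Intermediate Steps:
o(F, h) = h + 2*F
K = 1 (K = 15*(1/15) = 1)
f(U) = 1
A(X) = 1/(1 + 2*X) (A(X) = 1/(((X + 2*X) - X) + 1) = 1/((3*X - X) + 1) = 1/(2*X + 1) = 1/(1 + 2*X))
(A(196) - 41009)/((-3929 + 22158) + 37492) = (1/(1 + 2*196) - 41009)/((-3929 + 22158) + 37492) = (1/(1 + 392) - 41009)/(18229 + 37492) = (1/393 - 41009)/55721 = (1/393 - 41009)*(1/55721) = -16116536/393*1/55721 = -16116536/21898353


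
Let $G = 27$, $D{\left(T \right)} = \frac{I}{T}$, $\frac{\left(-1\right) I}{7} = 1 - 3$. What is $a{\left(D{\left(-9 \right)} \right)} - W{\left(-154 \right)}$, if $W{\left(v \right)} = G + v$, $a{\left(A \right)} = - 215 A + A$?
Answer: $\frac{4139}{9} \approx 459.89$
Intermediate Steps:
$I = 14$ ($I = - 7 \left(1 - 3\right) = \left(-7\right) \left(-2\right) = 14$)
$D{\left(T \right)} = \frac{14}{T}$
$a{\left(A \right)} = - 214 A$
$W{\left(v \right)} = 27 + v$
$a{\left(D{\left(-9 \right)} \right)} - W{\left(-154 \right)} = - 214 \frac{14}{-9} - \left(27 - 154\right) = - 214 \cdot 14 \left(- \frac{1}{9}\right) - -127 = \left(-214\right) \left(- \frac{14}{9}\right) + 127 = \frac{2996}{9} + 127 = \frac{4139}{9}$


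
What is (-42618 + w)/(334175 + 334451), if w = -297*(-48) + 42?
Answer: -14160/334313 ≈ -0.042356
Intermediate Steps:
w = 14298 (w = 14256 + 42 = 14298)
(-42618 + w)/(334175 + 334451) = (-42618 + 14298)/(334175 + 334451) = -28320/668626 = -28320*1/668626 = -14160/334313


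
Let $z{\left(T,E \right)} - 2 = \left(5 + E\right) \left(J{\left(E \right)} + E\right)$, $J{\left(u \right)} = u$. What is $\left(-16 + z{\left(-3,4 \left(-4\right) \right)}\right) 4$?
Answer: $1352$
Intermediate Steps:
$z{\left(T,E \right)} = 2 + 2 E \left(5 + E\right)$ ($z{\left(T,E \right)} = 2 + \left(5 + E\right) \left(E + E\right) = 2 + \left(5 + E\right) 2 E = 2 + 2 E \left(5 + E\right)$)
$\left(-16 + z{\left(-3,4 \left(-4\right) \right)}\right) 4 = \left(-16 + \left(2 + 2 \left(4 \left(-4\right)\right)^{2} + 10 \cdot 4 \left(-4\right)\right)\right) 4 = \left(-16 + \left(2 + 2 \left(-16\right)^{2} + 10 \left(-16\right)\right)\right) 4 = \left(-16 + \left(2 + 2 \cdot 256 - 160\right)\right) 4 = \left(-16 + \left(2 + 512 - 160\right)\right) 4 = \left(-16 + 354\right) 4 = 338 \cdot 4 = 1352$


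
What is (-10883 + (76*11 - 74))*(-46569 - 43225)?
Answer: 908805074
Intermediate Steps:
(-10883 + (76*11 - 74))*(-46569 - 43225) = (-10883 + (836 - 74))*(-89794) = (-10883 + 762)*(-89794) = -10121*(-89794) = 908805074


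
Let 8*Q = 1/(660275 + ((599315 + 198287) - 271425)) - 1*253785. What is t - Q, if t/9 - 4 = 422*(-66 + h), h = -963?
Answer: -36793137718477/9491616 ≈ -3.8764e+6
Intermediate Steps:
t = -3908106 (t = 36 + 9*(422*(-66 - 963)) = 36 + 9*(422*(-1029)) = 36 + 9*(-434238) = 36 - 3908142 = -3908106)
Q = -301103720819/9491616 (Q = (1/(660275 + ((599315 + 198287) - 271425)) - 1*253785)/8 = (1/(660275 + (797602 - 271425)) - 253785)/8 = (1/(660275 + 526177) - 253785)/8 = (1/1186452 - 253785)/8 = (1/8)*(-301103720819/1186452) = -301103720819/9491616 ≈ -31723.)
t - Q = -3908106 - 1*(-301103720819/9491616) = -3908106 + 301103720819/9491616 = -36793137718477/9491616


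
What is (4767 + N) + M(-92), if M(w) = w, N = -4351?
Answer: 324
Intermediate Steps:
(4767 + N) + M(-92) = (4767 - 4351) - 92 = 416 - 92 = 324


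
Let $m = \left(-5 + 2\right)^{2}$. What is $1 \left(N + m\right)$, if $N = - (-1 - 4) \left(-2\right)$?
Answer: $-1$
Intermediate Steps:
$N = -10$ ($N = - (-1 - 4) \left(-2\right) = \left(-1\right) \left(-5\right) \left(-2\right) = 5 \left(-2\right) = -10$)
$m = 9$ ($m = \left(-3\right)^{2} = 9$)
$1 \left(N + m\right) = 1 \left(-10 + 9\right) = 1 \left(-1\right) = -1$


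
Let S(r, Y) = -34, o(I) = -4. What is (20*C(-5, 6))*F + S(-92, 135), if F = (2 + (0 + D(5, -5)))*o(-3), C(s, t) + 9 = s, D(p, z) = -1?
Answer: 1086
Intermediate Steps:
C(s, t) = -9 + s
F = -4 (F = (2 + (0 - 1))*(-4) = (2 - 1)*(-4) = 1*(-4) = -4)
(20*C(-5, 6))*F + S(-92, 135) = (20*(-9 - 5))*(-4) - 34 = (20*(-14))*(-4) - 34 = -280*(-4) - 34 = 1120 - 34 = 1086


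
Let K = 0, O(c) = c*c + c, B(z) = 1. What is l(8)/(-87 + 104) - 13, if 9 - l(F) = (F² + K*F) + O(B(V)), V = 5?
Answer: -278/17 ≈ -16.353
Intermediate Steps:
O(c) = c + c² (O(c) = c² + c = c + c²)
l(F) = 7 - F² (l(F) = 9 - ((F² + 0*F) + 1*(1 + 1)) = 9 - ((F² + 0) + 1*2) = 9 - (F² + 2) = 9 - (2 + F²) = 9 + (-2 - F²) = 7 - F²)
l(8)/(-87 + 104) - 13 = (7 - 1*8²)/(-87 + 104) - 13 = (7 - 1*64)/17 - 13 = (7 - 64)/17 - 13 = (1/17)*(-57) - 13 = -57/17 - 13 = -278/17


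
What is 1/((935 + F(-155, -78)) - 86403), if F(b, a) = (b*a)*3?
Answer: -1/49198 ≈ -2.0326e-5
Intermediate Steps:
F(b, a) = 3*a*b (F(b, a) = (a*b)*3 = 3*a*b)
1/((935 + F(-155, -78)) - 86403) = 1/((935 + 3*(-78)*(-155)) - 86403) = 1/((935 + 36270) - 86403) = 1/(37205 - 86403) = 1/(-49198) = -1/49198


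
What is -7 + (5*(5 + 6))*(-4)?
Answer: -227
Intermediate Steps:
-7 + (5*(5 + 6))*(-4) = -7 + (5*11)*(-4) = -7 + 55*(-4) = -7 - 220 = -227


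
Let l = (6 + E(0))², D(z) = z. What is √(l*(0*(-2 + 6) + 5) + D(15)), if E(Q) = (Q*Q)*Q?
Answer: √195 ≈ 13.964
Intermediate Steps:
E(Q) = Q³ (E(Q) = Q²*Q = Q³)
l = 36 (l = (6 + 0³)² = (6 + 0)² = 6² = 36)
√(l*(0*(-2 + 6) + 5) + D(15)) = √(36*(0*(-2 + 6) + 5) + 15) = √(36*(0*4 + 5) + 15) = √(36*(0 + 5) + 15) = √(36*5 + 15) = √(180 + 15) = √195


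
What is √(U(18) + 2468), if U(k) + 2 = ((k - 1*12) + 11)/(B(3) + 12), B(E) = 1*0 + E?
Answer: √555105/15 ≈ 49.670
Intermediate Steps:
B(E) = E (B(E) = 0 + E = E)
U(k) = -31/15 + k/15 (U(k) = -2 + ((k - 1*12) + 11)/(3 + 12) = -2 + ((k - 12) + 11)/15 = -2 + ((-12 + k) + 11)*(1/15) = -2 + (-1 + k)*(1/15) = -2 + (-1/15 + k/15) = -31/15 + k/15)
√(U(18) + 2468) = √((-31/15 + (1/15)*18) + 2468) = √((-31/15 + 6/5) + 2468) = √(-13/15 + 2468) = √(37007/15) = √555105/15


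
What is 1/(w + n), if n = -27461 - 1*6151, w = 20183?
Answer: -1/13429 ≈ -7.4466e-5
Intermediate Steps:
n = -33612 (n = -27461 - 6151 = -33612)
1/(w + n) = 1/(20183 - 33612) = 1/(-13429) = -1/13429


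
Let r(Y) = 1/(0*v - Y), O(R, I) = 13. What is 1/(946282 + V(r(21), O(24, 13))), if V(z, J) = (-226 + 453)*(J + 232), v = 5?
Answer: 1/1001897 ≈ 9.9811e-7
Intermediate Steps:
r(Y) = -1/Y (r(Y) = 1/(0*5 - Y) = 1/(0 - Y) = 1/(-Y) = -1/Y)
V(z, J) = 52664 + 227*J (V(z, J) = 227*(232 + J) = 52664 + 227*J)
1/(946282 + V(r(21), O(24, 13))) = 1/(946282 + (52664 + 227*13)) = 1/(946282 + (52664 + 2951)) = 1/(946282 + 55615) = 1/1001897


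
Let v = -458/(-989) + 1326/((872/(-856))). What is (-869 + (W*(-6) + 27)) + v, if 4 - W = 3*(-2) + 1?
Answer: -236861072/107801 ≈ -2197.2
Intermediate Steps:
v = -140271376/107801 (v = -458*(-1/989) + 1326/((872*(-1/856))) = 458/989 + 1326/(-109/107) = 458/989 + 1326*(-107/109) = 458/989 - 141882/109 = -140271376/107801 ≈ -1301.2)
W = 9 (W = 4 - (3*(-2) + 1) = 4 - (-6 + 1) = 4 - 1*(-5) = 4 + 5 = 9)
(-869 + (W*(-6) + 27)) + v = (-869 + (9*(-6) + 27)) - 140271376/107801 = (-869 + (-54 + 27)) - 140271376/107801 = (-869 - 27) - 140271376/107801 = -896 - 140271376/107801 = -236861072/107801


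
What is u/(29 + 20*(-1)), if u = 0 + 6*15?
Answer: 10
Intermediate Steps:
u = 90 (u = 0 + 90 = 90)
u/(29 + 20*(-1)) = 90/(29 + 20*(-1)) = 90/(29 - 20) = 90/9 = 90*(⅑) = 10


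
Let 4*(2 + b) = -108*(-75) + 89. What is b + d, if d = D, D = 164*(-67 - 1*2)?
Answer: -37083/4 ≈ -9270.8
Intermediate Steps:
D = -11316 (D = 164*(-67 - 2) = 164*(-69) = -11316)
b = 8181/4 (b = -2 + (-108*(-75) + 89)/4 = -2 + (8100 + 89)/4 = -2 + (¼)*8189 = -2 + 8189/4 = 8181/4 ≈ 2045.3)
d = -11316
b + d = 8181/4 - 11316 = -37083/4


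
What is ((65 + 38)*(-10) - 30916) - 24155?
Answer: -56101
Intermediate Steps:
((65 + 38)*(-10) - 30916) - 24155 = (103*(-10) - 30916) - 24155 = (-1030 - 30916) - 24155 = -31946 - 24155 = -56101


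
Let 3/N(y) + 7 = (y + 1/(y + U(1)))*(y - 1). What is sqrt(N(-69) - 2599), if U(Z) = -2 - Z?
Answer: I*sqrt(78382800086227)/173663 ≈ 50.98*I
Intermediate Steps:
N(y) = 3/(-7 + (-1 + y)*(y + 1/(-3 + y))) (N(y) = 3/(-7 + (y + 1/(y + (-2 - 1*1)))*(y - 1)) = 3/(-7 + (y + 1/(y + (-2 - 1)))*(-1 + y)) = 3/(-7 + (y + 1/(y - 3))*(-1 + y)) = 3/(-7 + (y + 1/(-3 + y))*(-1 + y)) = 3/(-7 + (-1 + y)*(y + 1/(-3 + y))))
sqrt(N(-69) - 2599) = sqrt(3*(-3 - 69)/(20 + (-69)**3 - 4*(-69)**2 - 3*(-69)) - 2599) = sqrt(3*(-72)/(20 - 328509 - 4*4761 + 207) - 2599) = sqrt(3*(-72)/(20 - 328509 - 19044 + 207) - 2599) = sqrt(3*(-72)/(-347326) - 2599) = sqrt(3*(-1/347326)*(-72) - 2599) = sqrt(108/173663 - 2599) = sqrt(-451350029/173663) = I*sqrt(78382800086227)/173663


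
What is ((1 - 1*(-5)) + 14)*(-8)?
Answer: -160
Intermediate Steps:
((1 - 1*(-5)) + 14)*(-8) = ((1 + 5) + 14)*(-8) = (6 + 14)*(-8) = 20*(-8) = -160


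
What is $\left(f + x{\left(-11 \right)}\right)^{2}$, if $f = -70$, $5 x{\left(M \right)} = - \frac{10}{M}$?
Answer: $\frac{589824}{121} \approx 4874.6$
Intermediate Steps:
$x{\left(M \right)} = - \frac{2}{M}$ ($x{\left(M \right)} = \frac{\left(-10\right) \frac{1}{M}}{5} = - \frac{2}{M}$)
$\left(f + x{\left(-11 \right)}\right)^{2} = \left(-70 - \frac{2}{-11}\right)^{2} = \left(-70 - - \frac{2}{11}\right)^{2} = \left(-70 + \frac{2}{11}\right)^{2} = \left(- \frac{768}{11}\right)^{2} = \frac{589824}{121}$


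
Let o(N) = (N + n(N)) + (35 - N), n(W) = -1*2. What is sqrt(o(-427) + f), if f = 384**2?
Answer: sqrt(147489) ≈ 384.04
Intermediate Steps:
f = 147456
n(W) = -2
o(N) = 33 (o(N) = (N - 2) + (35 - N) = (-2 + N) + (35 - N) = 33)
sqrt(o(-427) + f) = sqrt(33 + 147456) = sqrt(147489)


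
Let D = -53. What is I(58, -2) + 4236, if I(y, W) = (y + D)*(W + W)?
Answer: 4216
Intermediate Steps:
I(y, W) = 2*W*(-53 + y) (I(y, W) = (y - 53)*(W + W) = (-53 + y)*(2*W) = 2*W*(-53 + y))
I(58, -2) + 4236 = 2*(-2)*(-53 + 58) + 4236 = 2*(-2)*5 + 4236 = -20 + 4236 = 4216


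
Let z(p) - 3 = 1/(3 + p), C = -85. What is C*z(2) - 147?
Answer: -419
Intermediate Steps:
z(p) = 3 + 1/(3 + p)
C*z(2) - 147 = -85*(10 + 3*2)/(3 + 2) - 147 = -85*(10 + 6)/5 - 147 = -17*16 - 147 = -85*16/5 - 147 = -272 - 147 = -419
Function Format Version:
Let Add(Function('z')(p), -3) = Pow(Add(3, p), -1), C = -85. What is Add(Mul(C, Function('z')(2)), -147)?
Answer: -419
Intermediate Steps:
Function('z')(p) = Add(3, Pow(Add(3, p), -1))
Add(Mul(C, Function('z')(2)), -147) = Add(Mul(-85, Mul(Pow(Add(3, 2), -1), Add(10, Mul(3, 2)))), -147) = Add(Mul(-85, Mul(Pow(5, -1), Add(10, 6))), -147) = Add(Mul(-85, Mul(Rational(1, 5), 16)), -147) = Add(Mul(-85, Rational(16, 5)), -147) = Add(-272, -147) = -419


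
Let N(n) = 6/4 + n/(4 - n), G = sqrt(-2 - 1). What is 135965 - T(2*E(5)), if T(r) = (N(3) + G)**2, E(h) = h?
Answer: 543791/4 - 9*I*sqrt(3) ≈ 1.3595e+5 - 15.588*I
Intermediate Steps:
G = I*sqrt(3) (G = sqrt(-3) = I*sqrt(3) ≈ 1.732*I)
N(n) = 3/2 + n/(4 - n) (N(n) = 6*(1/4) + n/(4 - n) = 3/2 + n/(4 - n))
T(r) = (9/2 + I*sqrt(3))**2 (T(r) = ((-12 + 3)/(2*(-4 + 3)) + I*sqrt(3))**2 = ((1/2)*(-9)/(-1) + I*sqrt(3))**2 = ((1/2)*(-1)*(-9) + I*sqrt(3))**2 = (9/2 + I*sqrt(3))**2)
135965 - T(2*E(5)) = 135965 - (69/4 + 9*I*sqrt(3)) = 135965 + (-69/4 - 9*I*sqrt(3)) = 543791/4 - 9*I*sqrt(3)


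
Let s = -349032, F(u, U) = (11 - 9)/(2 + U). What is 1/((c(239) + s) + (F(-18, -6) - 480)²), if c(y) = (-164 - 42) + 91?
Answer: -4/473067 ≈ -8.4555e-6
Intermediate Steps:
F(u, U) = 2/(2 + U)
c(y) = -115 (c(y) = -206 + 91 = -115)
1/((c(239) + s) + (F(-18, -6) - 480)²) = 1/((-115 - 349032) + (2/(2 - 6) - 480)²) = 1/(-349147 + (2/(-4) - 480)²) = 1/(-349147 + (2*(-¼) - 480)²) = 1/(-349147 + (-½ - 480)²) = 1/(-349147 + (-961/2)²) = 1/(-349147 + 923521/4) = 1/(-473067/4) = -4/473067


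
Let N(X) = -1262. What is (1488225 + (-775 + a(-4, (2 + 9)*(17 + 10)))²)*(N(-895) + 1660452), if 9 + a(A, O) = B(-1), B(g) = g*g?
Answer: 3486479175660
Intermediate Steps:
B(g) = g²
a(A, O) = -8 (a(A, O) = -9 + (-1)² = -9 + 1 = -8)
(1488225 + (-775 + a(-4, (2 + 9)*(17 + 10)))²)*(N(-895) + 1660452) = (1488225 + (-775 - 8)²)*(-1262 + 1660452) = (1488225 + (-783)²)*1659190 = (1488225 + 613089)*1659190 = 2101314*1659190 = 3486479175660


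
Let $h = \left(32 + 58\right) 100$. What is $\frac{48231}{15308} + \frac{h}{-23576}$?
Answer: $\frac{124915257}{45112676} \approx 2.769$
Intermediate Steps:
$h = 9000$ ($h = 90 \cdot 100 = 9000$)
$\frac{48231}{15308} + \frac{h}{-23576} = \frac{48231}{15308} + \frac{9000}{-23576} = 48231 \cdot \frac{1}{15308} + 9000 \left(- \frac{1}{23576}\right) = \frac{48231}{15308} - \frac{1125}{2947} = \frac{124915257}{45112676}$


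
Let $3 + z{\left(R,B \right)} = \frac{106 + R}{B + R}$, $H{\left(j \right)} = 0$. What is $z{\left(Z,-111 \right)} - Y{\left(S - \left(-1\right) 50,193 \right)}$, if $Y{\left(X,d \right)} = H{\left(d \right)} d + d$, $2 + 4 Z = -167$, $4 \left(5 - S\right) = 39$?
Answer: $- \frac{120403}{613} \approx -196.42$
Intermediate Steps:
$S = - \frac{19}{4}$ ($S = 5 - \frac{39}{4} = - \frac{19}{4} \approx -4.75$)
$Z = - \frac{169}{4}$ ($Z = - \frac{1}{2} + \frac{1}{4} \left(-167\right) = - \frac{1}{2} - \frac{167}{4} = - \frac{169}{4} \approx -42.25$)
$Y{\left(X,d \right)} = d$ ($Y{\left(X,d \right)} = 0 d + d = 0 + d = d$)
$z{\left(R,B \right)} = -3 + \frac{106 + R}{B + R}$
$z{\left(Z,-111 \right)} - Y{\left(S - \left(-1\right) 50,193 \right)} = \frac{106 - -333 - - \frac{169}{2}}{-111 - \frac{169}{4}} - 193 = \frac{106 + 333 + \frac{169}{2}}{- \frac{613}{4}} - 193 = \left(- \frac{4}{613}\right) \frac{1047}{2} - 193 = - \frac{2094}{613} - 193 = - \frac{120403}{613}$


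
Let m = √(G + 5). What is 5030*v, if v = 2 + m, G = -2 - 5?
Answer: 10060 + 5030*I*√2 ≈ 10060.0 + 7113.5*I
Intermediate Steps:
G = -7
m = I*√2 (m = √(-7 + 5) = √(-2) = I*√2 ≈ 1.4142*I)
v = 2 + I*√2 ≈ 2.0 + 1.4142*I
5030*v = 5030*(2 + I*√2) = 10060 + 5030*I*√2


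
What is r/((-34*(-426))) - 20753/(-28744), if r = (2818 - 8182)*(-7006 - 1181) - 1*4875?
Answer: 105204597837/34694008 ≈ 3032.4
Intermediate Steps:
r = 43910193 (r = -5364*(-8187) - 4875 = 43915068 - 4875 = 43910193)
r/((-34*(-426))) - 20753/(-28744) = 43910193/((-34*(-426))) - 20753/(-28744) = 43910193/14484 - 20753*(-1/28744) = 43910193*(1/14484) + 20753/28744 = 14636731/4828 + 20753/28744 = 105204597837/34694008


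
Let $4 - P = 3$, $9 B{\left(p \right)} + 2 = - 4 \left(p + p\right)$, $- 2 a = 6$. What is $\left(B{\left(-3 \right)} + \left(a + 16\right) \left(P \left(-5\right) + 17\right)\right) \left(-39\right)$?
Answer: $- \frac{18538}{3} \approx -6179.3$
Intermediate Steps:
$a = -3$ ($a = \left(- \frac{1}{2}\right) 6 = -3$)
$B{\left(p \right)} = - \frac{2}{9} - \frac{8 p}{9}$ ($B{\left(p \right)} = - \frac{2}{9} + \frac{\left(-4\right) \left(p + p\right)}{9} = - \frac{2}{9} + \frac{\left(-4\right) 2 p}{9} = - \frac{2}{9} + \frac{\left(-8\right) p}{9} = - \frac{2}{9} - \frac{8 p}{9}$)
$P = 1$ ($P = 4 - 3 = 1$)
$\left(B{\left(-3 \right)} + \left(a + 16\right) \left(P \left(-5\right) + 17\right)\right) \left(-39\right) = \left(\left(- \frac{2}{9} - - \frac{8}{3}\right) + \left(-3 + 16\right) \left(1 \left(-5\right) + 17\right)\right) \left(-39\right) = \left(\left(- \frac{2}{9} + \frac{8}{3}\right) + 13 \left(-5 + 17\right)\right) \left(-39\right) = \left(\frac{22}{9} + 13 \cdot 12\right) \left(-39\right) = \left(\frac{22}{9} + 156\right) \left(-39\right) = \frac{1426}{9} \left(-39\right) = - \frac{18538}{3}$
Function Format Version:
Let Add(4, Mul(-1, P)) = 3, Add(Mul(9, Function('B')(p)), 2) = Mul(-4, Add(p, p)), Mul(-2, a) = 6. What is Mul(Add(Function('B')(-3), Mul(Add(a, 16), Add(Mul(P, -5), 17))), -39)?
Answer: Rational(-18538, 3) ≈ -6179.3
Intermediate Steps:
a = -3 (a = Mul(Rational(-1, 2), 6) = -3)
Function('B')(p) = Add(Rational(-2, 9), Mul(Rational(-8, 9), p)) (Function('B')(p) = Add(Rational(-2, 9), Mul(Rational(1, 9), Mul(-4, Add(p, p)))) = Add(Rational(-2, 9), Mul(Rational(1, 9), Mul(-4, Mul(2, p)))) = Add(Rational(-2, 9), Mul(Rational(1, 9), Mul(-8, p))) = Add(Rational(-2, 9), Mul(Rational(-8, 9), p)))
P = 1 (P = Add(4, Mul(-1, 3)) = Add(4, -3) = 1)
Mul(Add(Function('B')(-3), Mul(Add(a, 16), Add(Mul(P, -5), 17))), -39) = Mul(Add(Add(Rational(-2, 9), Mul(Rational(-8, 9), -3)), Mul(Add(-3, 16), Add(Mul(1, -5), 17))), -39) = Mul(Add(Add(Rational(-2, 9), Rational(8, 3)), Mul(13, Add(-5, 17))), -39) = Mul(Add(Rational(22, 9), Mul(13, 12)), -39) = Mul(Add(Rational(22, 9), 156), -39) = Mul(Rational(1426, 9), -39) = Rational(-18538, 3)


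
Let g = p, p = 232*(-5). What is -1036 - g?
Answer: 124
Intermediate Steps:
p = -1160
g = -1160
-1036 - g = -1036 - 1*(-1160) = -1036 + 1160 = 124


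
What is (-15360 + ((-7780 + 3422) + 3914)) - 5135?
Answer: -20939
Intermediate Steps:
(-15360 + ((-7780 + 3422) + 3914)) - 5135 = (-15360 + (-4358 + 3914)) - 5135 = (-15360 - 444) - 5135 = -15804 - 5135 = -20939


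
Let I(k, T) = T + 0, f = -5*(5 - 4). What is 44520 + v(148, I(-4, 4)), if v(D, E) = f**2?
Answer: 44545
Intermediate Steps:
f = -5 (f = -5*1 = -5)
I(k, T) = T
v(D, E) = 25 (v(D, E) = (-5)**2 = 25)
44520 + v(148, I(-4, 4)) = 44520 + 25 = 44545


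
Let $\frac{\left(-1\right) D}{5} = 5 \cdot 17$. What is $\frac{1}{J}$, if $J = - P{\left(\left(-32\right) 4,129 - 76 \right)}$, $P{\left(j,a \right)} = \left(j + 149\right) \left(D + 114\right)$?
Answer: $\frac{1}{6531} \approx 0.00015312$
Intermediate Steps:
$D = -425$ ($D = - 5 \cdot 5 \cdot 17 = \left(-5\right) 85 = -425$)
$P{\left(j,a \right)} = -46339 - 311 j$ ($P{\left(j,a \right)} = \left(j + 149\right) \left(-425 + 114\right) = \left(149 + j\right) \left(-311\right) = -46339 - 311 j$)
$J = 6531$ ($J = - (-46339 - 311 \left(\left(-32\right) 4\right)) = - (-46339 - -39808) = - (-46339 + 39808) = \left(-1\right) \left(-6531\right) = 6531$)
$\frac{1}{J} = \frac{1}{6531}$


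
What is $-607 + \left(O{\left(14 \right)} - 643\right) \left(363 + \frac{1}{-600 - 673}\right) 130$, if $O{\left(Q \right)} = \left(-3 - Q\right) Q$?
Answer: $- \frac{52924856651}{1273} \approx -4.1575 \cdot 10^{7}$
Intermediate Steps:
$O{\left(Q \right)} = Q \left(-3 - Q\right)$
$-607 + \left(O{\left(14 \right)} - 643\right) \left(363 + \frac{1}{-600 - 673}\right) 130 = -607 + \left(\left(-1\right) 14 \left(3 + 14\right) - 643\right) \left(363 + \frac{1}{-600 - 673}\right) 130 = -607 + \left(\left(-1\right) 14 \cdot 17 - 643\right) \left(363 + \frac{1}{-1273}\right) 130 = -607 + \left(-238 - 643\right) \left(363 - \frac{1}{1273}\right) 130 = -607 + \left(-881\right) \frac{462098}{1273} \cdot 130 = -607 - \frac{52924083940}{1273} = - \frac{52924856651}{1273}$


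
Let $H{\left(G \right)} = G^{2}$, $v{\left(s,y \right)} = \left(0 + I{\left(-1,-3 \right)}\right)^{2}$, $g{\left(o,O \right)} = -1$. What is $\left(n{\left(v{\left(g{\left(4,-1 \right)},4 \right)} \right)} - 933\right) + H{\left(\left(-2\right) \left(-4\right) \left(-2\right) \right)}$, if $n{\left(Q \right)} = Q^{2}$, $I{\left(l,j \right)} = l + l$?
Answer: $-661$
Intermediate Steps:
$I{\left(l,j \right)} = 2 l$
$v{\left(s,y \right)} = 4$ ($v{\left(s,y \right)} = \left(0 + 2 \left(-1\right)\right)^{2} = \left(0 - 2\right)^{2} = \left(-2\right)^{2} = 4$)
$\left(n{\left(v{\left(g{\left(4,-1 \right)},4 \right)} \right)} - 933\right) + H{\left(\left(-2\right) \left(-4\right) \left(-2\right) \right)} = \left(4^{2} - 933\right) + \left(\left(-2\right) \left(-4\right) \left(-2\right)\right)^{2} = \left(16 - 933\right) + \left(8 \left(-2\right)\right)^{2} = -917 + \left(-16\right)^{2} = -917 + 256 = -661$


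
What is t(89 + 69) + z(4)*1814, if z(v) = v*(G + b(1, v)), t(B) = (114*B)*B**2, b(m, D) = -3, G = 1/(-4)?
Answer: 449627986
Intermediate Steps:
G = -1/4 (G = 1*(-1/4) = -1/4 ≈ -0.25000)
t(B) = 114*B**3
z(v) = -13*v/4 (z(v) = v*(-1/4 - 3) = v*(-13/4) = -13*v/4)
t(89 + 69) + z(4)*1814 = 114*(89 + 69)**3 - 13/4*4*1814 = 114*158**3 - 13*1814 = 114*3944312 - 23582 = 449651568 - 23582 = 449627986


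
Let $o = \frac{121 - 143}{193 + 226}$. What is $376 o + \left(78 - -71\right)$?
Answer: $\frac{54159}{419} \approx 129.26$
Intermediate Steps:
$o = - \frac{22}{419} \approx -0.052506$
$376 o + \left(78 - -71\right) = 376 \left(- \frac{22}{419}\right) + \left(78 - -71\right) = - \frac{8272}{419} + \left(78 + 71\right) = - \frac{8272}{419} + 149 = \frac{54159}{419}$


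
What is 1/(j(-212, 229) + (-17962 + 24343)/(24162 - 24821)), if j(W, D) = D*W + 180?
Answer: -659/31880893 ≈ -2.0671e-5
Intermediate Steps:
j(W, D) = 180 + D*W
1/(j(-212, 229) + (-17962 + 24343)/(24162 - 24821)) = 1/((180 + 229*(-212)) + (-17962 + 24343)/(24162 - 24821)) = 1/((180 - 48548) + 6381/(-659)) = 1/(-48368 + 6381*(-1/659)) = 1/(-48368 - 6381/659) = 1/(-31880893/659) = -659/31880893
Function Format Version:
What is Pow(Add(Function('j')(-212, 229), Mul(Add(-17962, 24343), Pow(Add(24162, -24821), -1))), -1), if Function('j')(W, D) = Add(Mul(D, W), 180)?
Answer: Rational(-659, 31880893) ≈ -2.0671e-5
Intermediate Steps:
Function('j')(W, D) = Add(180, Mul(D, W))
Pow(Add(Function('j')(-212, 229), Mul(Add(-17962, 24343), Pow(Add(24162, -24821), -1))), -1) = Pow(Add(Add(180, Mul(229, -212)), Mul(Add(-17962, 24343), Pow(Add(24162, -24821), -1))), -1) = Pow(Add(Add(180, -48548), Mul(6381, Pow(-659, -1))), -1) = Pow(Add(-48368, Mul(6381, Rational(-1, 659))), -1) = Pow(Add(-48368, Rational(-6381, 659)), -1) = Pow(Rational(-31880893, 659), -1) = Rational(-659, 31880893)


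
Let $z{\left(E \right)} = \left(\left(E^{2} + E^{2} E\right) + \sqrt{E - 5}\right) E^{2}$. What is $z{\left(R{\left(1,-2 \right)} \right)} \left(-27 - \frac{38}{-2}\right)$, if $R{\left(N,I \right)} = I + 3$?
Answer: $-16 - 16 i \approx -16.0 - 16.0 i$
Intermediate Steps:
$R{\left(N,I \right)} = 3 + I$
$z{\left(E \right)} = E^{2} \left(E^{2} + E^{3} + \sqrt{-5 + E}\right)$ ($z{\left(E \right)} = \left(\left(E^{2} + E^{3}\right) + \sqrt{-5 + E}\right) E^{2} = \left(E^{2} + E^{3} + \sqrt{-5 + E}\right) E^{2} = E^{2} \left(E^{2} + E^{3} + \sqrt{-5 + E}\right)$)
$z{\left(R{\left(1,-2 \right)} \right)} \left(-27 - \frac{38}{-2}\right) = \left(3 - 2\right)^{2} \left(\left(3 - 2\right)^{2} + \left(3 - 2\right)^{3} + \sqrt{-5 + \left(3 - 2\right)}\right) \left(-27 - \frac{38}{-2}\right) = 1^{2} \left(1^{2} + 1^{3} + \sqrt{-5 + 1}\right) \left(-27 - -19\right) = 1 \left(1 + 1 + \sqrt{-4}\right) \left(-27 + 19\right) = 1 \left(1 + 1 + 2 i\right) \left(-8\right) = 1 \left(2 + 2 i\right) \left(-8\right) = \left(2 + 2 i\right) \left(-8\right) = -16 - 16 i$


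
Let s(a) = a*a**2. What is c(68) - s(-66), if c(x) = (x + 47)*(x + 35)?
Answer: 299341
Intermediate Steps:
c(x) = (35 + x)*(47 + x) (c(x) = (47 + x)*(35 + x) = (35 + x)*(47 + x))
s(a) = a**3
c(68) - s(-66) = (1645 + 68**2 + 82*68) - 1*(-66)**3 = (1645 + 4624 + 5576) - 1*(-287496) = 11845 + 287496 = 299341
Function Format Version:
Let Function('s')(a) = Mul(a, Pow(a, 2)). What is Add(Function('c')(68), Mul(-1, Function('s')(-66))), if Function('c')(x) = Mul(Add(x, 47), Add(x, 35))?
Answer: 299341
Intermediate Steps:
Function('c')(x) = Mul(Add(35, x), Add(47, x)) (Function('c')(x) = Mul(Add(47, x), Add(35, x)) = Mul(Add(35, x), Add(47, x)))
Function('s')(a) = Pow(a, 3)
Add(Function('c')(68), Mul(-1, Function('s')(-66))) = Add(Add(1645, Pow(68, 2), Mul(82, 68)), Mul(-1, Pow(-66, 3))) = Add(Add(1645, 4624, 5576), Mul(-1, -287496)) = Add(11845, 287496) = 299341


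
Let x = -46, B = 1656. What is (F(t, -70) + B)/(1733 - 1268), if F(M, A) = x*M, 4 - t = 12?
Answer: 2024/465 ≈ 4.3527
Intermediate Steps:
t = -8 (t = 4 - 1*12 = 4 - 12 = -8)
F(M, A) = -46*M
(F(t, -70) + B)/(1733 - 1268) = (-46*(-8) + 1656)/(1733 - 1268) = (368 + 1656)/465 = 2024*(1/465) = 2024/465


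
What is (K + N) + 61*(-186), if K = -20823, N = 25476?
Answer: -6693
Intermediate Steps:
(K + N) + 61*(-186) = (-20823 + 25476) + 61*(-186) = 4653 - 11346 = -6693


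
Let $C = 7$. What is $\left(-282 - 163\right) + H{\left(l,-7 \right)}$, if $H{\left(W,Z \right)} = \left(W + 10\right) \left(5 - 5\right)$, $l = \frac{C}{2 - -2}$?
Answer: $-445$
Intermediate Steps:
$l = \frac{7}{4}$ ($l = \frac{7}{2 - -2} = \frac{7}{2 + 2} = \frac{7}{4} \approx 1.75$)
$H{\left(W,Z \right)} = 0$ ($H{\left(W,Z \right)} = \left(10 + W\right) 0 = 0$)
$\left(-282 - 163\right) + H{\left(l,-7 \right)} = \left(-282 - 163\right) + 0 = -445 + 0 = -445$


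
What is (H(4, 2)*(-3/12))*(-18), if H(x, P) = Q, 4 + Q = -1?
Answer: -45/2 ≈ -22.500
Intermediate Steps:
Q = -5 (Q = -4 - 1 = -5)
H(x, P) = -5
(H(4, 2)*(-3/12))*(-18) = -(-15)/12*(-18) = -5*(-¼)*(-18) = (5/4)*(-18) = -45/2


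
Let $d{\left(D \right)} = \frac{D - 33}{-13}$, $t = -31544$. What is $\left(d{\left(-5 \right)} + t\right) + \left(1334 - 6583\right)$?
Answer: $- \frac{478271}{13} \approx -36790.0$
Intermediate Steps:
$d{\left(D \right)} = \frac{33}{13} - \frac{D}{13}$ ($d{\left(D \right)} = \left(D - 33\right) \left(- \frac{1}{13}\right) = \left(-33 + D\right) \left(- \frac{1}{13}\right) = \frac{33}{13} - \frac{D}{13}$)
$\left(d{\left(-5 \right)} + t\right) + \left(1334 - 6583\right) = \left(\left(\frac{33}{13} - - \frac{5}{13}\right) - 31544\right) + \left(1334 - 6583\right) = \left(\left(\frac{33}{13} + \frac{5}{13}\right) - 31544\right) + \left(1334 - 6583\right) = \left(\frac{38}{13} - 31544\right) - 5249 = - \frac{410034}{13} - 5249 = - \frac{478271}{13}$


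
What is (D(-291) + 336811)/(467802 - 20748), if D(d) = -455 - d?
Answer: 336647/447054 ≈ 0.75303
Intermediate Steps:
(D(-291) + 336811)/(467802 - 20748) = ((-455 - 1*(-291)) + 336811)/(467802 - 20748) = ((-455 + 291) + 336811)/447054 = (-164 + 336811)*(1/447054) = 336647*(1/447054) = 336647/447054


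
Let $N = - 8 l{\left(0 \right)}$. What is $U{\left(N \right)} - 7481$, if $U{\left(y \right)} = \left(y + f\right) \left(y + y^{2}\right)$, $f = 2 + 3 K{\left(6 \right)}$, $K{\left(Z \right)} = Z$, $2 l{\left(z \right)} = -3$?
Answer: $-2489$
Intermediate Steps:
$l{\left(z \right)} = - \frac{3}{2}$ ($l{\left(z \right)} = \frac{1}{2} \left(-3\right) = - \frac{3}{2}$)
$f = 20$ ($f = 2 + 3 \cdot 6 = 2 + 18 = 20$)
$N = 12$ ($N = \left(-8\right) \left(- \frac{3}{2}\right) = 12$)
$U{\left(y \right)} = \left(20 + y\right) \left(y + y^{2}\right)$ ($U{\left(y \right)} = \left(y + 20\right) \left(y + y^{2}\right) = \left(20 + y\right) \left(y + y^{2}\right)$)
$U{\left(N \right)} - 7481 = 12 \left(20 + 12^{2} + 21 \cdot 12\right) - 7481 = 12 \left(20 + 144 + 252\right) - 7481 = 12 \cdot 416 - 7481 = 4992 - 7481 = -2489$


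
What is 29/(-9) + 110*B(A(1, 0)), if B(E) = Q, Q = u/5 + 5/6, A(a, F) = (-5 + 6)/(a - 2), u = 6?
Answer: 1984/9 ≈ 220.44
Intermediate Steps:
A(a, F) = 1/(-2 + a)
Q = 61/30 (Q = 6/5 + 5/6 = 6*(⅕) + 5*(⅙) = 6/5 + ⅚ = 61/30 ≈ 2.0333)
B(E) = 61/30
29/(-9) + 110*B(A(1, 0)) = 29/(-9) + 110*(61/30) = 29*(-⅑) + 671/3 = -29/9 + 671/3 = 1984/9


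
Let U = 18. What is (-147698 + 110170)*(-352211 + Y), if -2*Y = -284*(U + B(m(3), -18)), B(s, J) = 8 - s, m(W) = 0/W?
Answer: 13079221032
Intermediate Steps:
m(W) = 0
Y = 3692 (Y = -(-142)*(18 + (8 - 1*0)) = -(-142)*(18 + (8 + 0)) = -(-142)*(18 + 8) = -(-142)*26 = -½*(-7384) = 3692)
(-147698 + 110170)*(-352211 + Y) = (-147698 + 110170)*(-352211 + 3692) = -37528*(-348519) = 13079221032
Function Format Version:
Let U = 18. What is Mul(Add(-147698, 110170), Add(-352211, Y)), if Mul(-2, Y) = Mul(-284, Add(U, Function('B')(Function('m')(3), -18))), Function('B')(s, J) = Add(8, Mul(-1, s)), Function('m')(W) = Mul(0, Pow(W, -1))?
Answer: 13079221032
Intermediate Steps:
Function('m')(W) = 0
Y = 3692 (Y = Mul(Rational(-1, 2), Mul(-284, Add(18, Add(8, Mul(-1, 0))))) = Mul(Rational(-1, 2), Mul(-284, Add(18, Add(8, 0)))) = Mul(Rational(-1, 2), Mul(-284, Add(18, 8))) = Mul(Rational(-1, 2), Mul(-284, 26)) = Mul(Rational(-1, 2), -7384) = 3692)
Mul(Add(-147698, 110170), Add(-352211, Y)) = Mul(Add(-147698, 110170), Add(-352211, 3692)) = Mul(-37528, -348519) = 13079221032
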